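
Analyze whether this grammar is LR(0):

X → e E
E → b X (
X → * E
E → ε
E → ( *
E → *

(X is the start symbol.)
A grammar is LR(0) if no state in the canonical LR(0) collection has:
  - both a shift item (dot before a terminal) and a complete item (shift-reduce conflict), or
  - two or more complete items (reduce-reduce conflict; the accept item [X' → X .] counts as a complete item here).

Augment with X' → X and build the canonical LR(0) collection (I0 = CLOSURE({[X' → . X]}), then GOTO on every symbol after a dot until no new states appear). It has 12 states:
  I0: { [X → . * E], [X → . e E], [X' → . X] }  — shift
  I1: { [E → . ( *], [E → . *], [E → . b X (], [E → .], [X → * . E] }  — shift, reduce
  I2: { [X' → X .] }  — accept
  I3: { [E → . ( *], [E → . *], [E → . b X (], [E → .], [X → e . E] }  — shift, reduce
  I4: { [E → ( . *] }  — shift
  I5: { [E → * .] }  — reduce
  I6: { [X → e E .] }  — reduce
  I7: { [E → b . X (], [X → . * E], [X → . e E] }  — shift
  I8: { [E → b X . (] }  — shift
  I9: { [E → b X ( .] }  — reduce
  I10: { [E → ( * .] }  — reduce
  I11: { [X → * E .] }  — reduce

Conflict in state I1:
  Shift-reduce conflict between [E → .] and [E → . ( *]
So the grammar is NOT LR(0).

Answer: No. Shift-reduce conflict between [E → .] and [E → . ( *]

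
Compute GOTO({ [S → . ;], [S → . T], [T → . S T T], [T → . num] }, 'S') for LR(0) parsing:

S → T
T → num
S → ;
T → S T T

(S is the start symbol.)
GOTO(I, 'S') = CLOSURE({ [A → αX.β] : [A → α.Xβ] ∈ I, X = 'S' })

Items with dot before 'S', with the dot advanced:
  [T → . S T T] → [T → S . T T]
Closure of the advanced items:
  [T → S . T T] has the dot before T: add [T → . num], [T → . S T T]
  [T → . S T T] has the dot before S: add [S → . T], [S → . ;]

GOTO = { [S → . ;], [S → . T], [T → . S T T], [T → . num], [T → S . T T] }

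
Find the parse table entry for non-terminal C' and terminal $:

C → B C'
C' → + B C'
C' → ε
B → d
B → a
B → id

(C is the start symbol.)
C' → ε

To find M[C', $], we find productions for C' where $ is in the predict set (PREDICT(N → α) = (FIRST(α) \ {ε}) ∪ (FOLLOW(N) if α ⇒* ε)).

Relevant sets:
  FOLLOW(C') = { $ }

C' → + B C': PREDICT = { '+' }
C' → ε: PREDICT = { $ }
  $ is in predict set, so this production goes in M[C', $]

M[C', $] = C' → ε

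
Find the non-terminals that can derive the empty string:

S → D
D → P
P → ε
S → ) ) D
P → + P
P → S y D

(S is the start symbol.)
A non-terminal is nullable if it can derive ε (the empty string): either it has an ε-production, or it has a production whose right-hand side consists entirely of nullable non-terminals.

ε-productions: P → ε
So P is immediately nullable.
D → P: every symbol on the right is nullable, so D is nullable too.
S → D: every symbol on the right is nullable, so S is nullable too.
Every non-terminal is now nullable.
Nullable = { 'D', 'P', 'S' }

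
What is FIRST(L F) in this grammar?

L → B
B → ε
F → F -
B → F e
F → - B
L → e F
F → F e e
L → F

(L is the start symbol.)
FIRST sets of the non-terminals involved (from the grammar, by fixed-point iteration):
  FIRST(L) = { '-', 'e', ε }
  FIRST(F) = { '-' }

To compute FIRST(L F), process the symbols left to right:
Symbol L is a non-terminal. Add FIRST(L) \ {ε} = { '-', 'e' }
L is nullable (ε ∈ FIRST(L)), continue to the next symbol.
Symbol F is a non-terminal. Add FIRST(F) \ {ε} = { '-' }
F is not nullable (ε ∉ FIRST(F)), so stop here.
FIRST(L F) = { '-', 'e' }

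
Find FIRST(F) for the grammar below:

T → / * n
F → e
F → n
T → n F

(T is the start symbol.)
{ 'e', 'n' }

From F → e:
  - e is a terminal: add 'e' and stop
From F → n:
  - n is a terminal: add 'n' and stop

Collecting: FIRST(F) = { 'e', 'n' }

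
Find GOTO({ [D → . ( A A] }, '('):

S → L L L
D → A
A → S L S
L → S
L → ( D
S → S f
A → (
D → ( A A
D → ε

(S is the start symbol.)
{ [A → . (], [A → . S L S], [D → ( . A A], [L → . ( D], [L → . S], [S → . L L L], [S → . S f] }

GOTO(I, '(') = CLOSURE({ [A → αX.β] : [A → α.Xβ] ∈ I, X = '(' })

Items with dot before '(', with the dot advanced:
  [D → . ( A A] → [D → ( . A A]
Closure of the advanced items:
  [D → ( . A A] has the dot before A: add [A → . S L S], [A → . (]
  [A → . S L S] has the dot before S: add [S → . L L L], [S → . S f]
  [S → . L L L] has the dot before L: add [L → . S], [L → . ( D]

GOTO = { [A → . (], [A → . S L S], [D → ( . A A], [L → . ( D], [L → . S], [S → . L L L], [S → . S f] }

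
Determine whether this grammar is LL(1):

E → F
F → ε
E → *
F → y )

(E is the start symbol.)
Yes, the grammar is LL(1).

A grammar is LL(1) if for each non-terminal N with multiple productions, the predict sets of those productions are pairwise disjoint, where PREDICT(N → α) = (FIRST(α) \ {ε}) ∪ (FOLLOW(N) if α ⇒* ε).

Relevant sets:
  FIRST(F) = { 'y', ε }
  FOLLOW(E) = { $ }
  FOLLOW(F) = { $ }

For E:
  PREDICT(E → F) = { $, 'y' }
  PREDICT(E → '*') = { '*' }
For F:
  PREDICT(F → ε) = { $ }
  PREDICT(F → y ')') = { 'y' }

All predict sets are disjoint. The grammar IS LL(1).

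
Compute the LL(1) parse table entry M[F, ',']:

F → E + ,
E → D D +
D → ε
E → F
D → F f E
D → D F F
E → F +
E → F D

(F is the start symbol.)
Empty (error entry)

To find M[F, ','], we find productions for F where ',' is in the predict set (PREDICT(N → α) = (FIRST(α) \ {ε}) ∪ (FOLLOW(N) if α ⇒* ε)).

Relevant sets:
  FIRST(E) = { '+' }

F → E + ,: PREDICT = { '+' }

M[F, ','] is empty (no production applies)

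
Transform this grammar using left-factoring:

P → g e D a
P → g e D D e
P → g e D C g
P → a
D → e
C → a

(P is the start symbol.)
P → g e D P'
P' → a
P' → D e
P' → C g
P → a
D → e
C → a

Left-factoring transforms A → αβ₁ | αβ₂ into A → αA' and A' → β₁ | β₂
(α is the longest common prefix among the alternatives). Repeat until
no nonterminal has two alternatives with a common prefix.

Round 1: P has alternatives sharing prefix 'g e D'. Introduce P': P → g e D P'
  Add: P' → a
  Add: P' → D e
  Add: P' → C g

No remaining common prefixes — done.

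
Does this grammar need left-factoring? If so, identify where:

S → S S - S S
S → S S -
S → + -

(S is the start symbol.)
Yes, S has productions with common prefix 'S S -'

Left-factoring is needed when two productions for the same non-terminal
share a common prefix on the right-hand side.

Productions for S:
  S → S S - S S
  S → S S -
  S → + -

Found common prefix 'S S -' in productions for S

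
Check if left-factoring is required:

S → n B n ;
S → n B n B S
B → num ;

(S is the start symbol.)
Yes, S has productions with common prefix 'n B n'

Left-factoring is needed when two productions for the same non-terminal
share a common prefix on the right-hand side.

Productions for S:
  S → n B n ;
  S → n B n B S

Found common prefix 'n B n' in productions for S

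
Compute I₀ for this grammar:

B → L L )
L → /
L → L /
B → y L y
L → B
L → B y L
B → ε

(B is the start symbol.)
{ [B → . L L )], [B → . y L y], [B → .], [B' → . B], [L → . /], [L → . B y L], [L → . B], [L → . L /] }

First, augment the grammar with B' → B
I₀ = CLOSURE({ [B' → . B] }):
  [B' → . B] has the dot before B: add [B → . L L )], [B → . y L y], [B → .]
  [B → . L L )] has the dot before L: add [L → . /], [L → . L /], [L → . B], [L → . B y L]
No further items can be added.

I₀ = { [B → . L L )], [B → . y L y], [B → .], [B' → . B], [L → . /], [L → . B y L], [L → . B], [L → . L /] }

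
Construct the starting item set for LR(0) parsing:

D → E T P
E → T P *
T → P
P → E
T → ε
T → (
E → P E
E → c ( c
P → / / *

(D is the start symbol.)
{ [D → . E T P], [D' → . D], [E → . P E], [E → . T P *], [E → . c ( c], [P → . / / *], [P → . E], [T → . (], [T → . P], [T → .] }

First, augment the grammar with D' → D
I₀ = CLOSURE({ [D' → . D] }):
  [D' → . D] has the dot before D: add [D → . E T P]
  [D → . E T P] has the dot before E: add [E → . T P *], [E → . P E], [E → . c ( c]
  [E → . T P *] has the dot before T: add [T → . P], [T → .], [T → . (]
  [E → . P E] has the dot before P: add [P → . E], [P → . / / *]
No further items can be added.

I₀ = { [D → . E T P], [D' → . D], [E → . P E], [E → . T P *], [E → . c ( c], [P → . / / *], [P → . E], [T → . (], [T → . P], [T → .] }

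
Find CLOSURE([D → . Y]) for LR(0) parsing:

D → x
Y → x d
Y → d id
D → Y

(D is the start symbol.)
{ [D → . Y], [Y → . d id], [Y → . x d] }

Start with: [D → . Y]
  [D → . Y] has the dot before Y: add [Y → . x d], [Y → . d id]
No further items can be added.

CLOSURE = { [D → . Y], [Y → . d id], [Y → . x d] }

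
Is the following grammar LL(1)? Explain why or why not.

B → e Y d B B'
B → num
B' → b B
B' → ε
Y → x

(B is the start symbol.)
No. Predict set conflict for B': { 'b' }

A grammar is LL(1) if for each non-terminal N with multiple productions, the predict sets of those productions are pairwise disjoint, where PREDICT(N → α) = (FIRST(α) \ {ε}) ∪ (FOLLOW(N) if α ⇒* ε).

Relevant sets:
  FOLLOW(B') = { $, 'b' }

For B:
  PREDICT(B → e Y d B B') = { 'e' }
  PREDICT(B → num) = { 'num' }
For B':
  PREDICT(B' → b B) = { 'b' }
  PREDICT(B' → ε) = { $, 'b' }
Y has a single production, so nothing to check there.

Conflict found: Predict set conflict for B': { 'b' }
The grammar is NOT LL(1).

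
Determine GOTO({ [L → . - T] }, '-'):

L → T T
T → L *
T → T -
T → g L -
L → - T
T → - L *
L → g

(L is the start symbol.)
GOTO(I, '-') = CLOSURE({ [A → αX.β] : [A → α.Xβ] ∈ I, X = '-' })

Items with dot before '-', with the dot advanced:
  [L → . - T] → [L → - . T]
Closure of the advanced items:
  [L → - . T] has the dot before T: add [T → . L *], [T → . T -], [T → . g L -], [T → . - L *]
  [T → . L *] has the dot before L: add [L → . T T], [L → . - T], [L → . g]

GOTO = { [L → - . T], [L → . - T], [L → . T T], [L → . g], [T → . - L *], [T → . L *], [T → . T -], [T → . g L -] }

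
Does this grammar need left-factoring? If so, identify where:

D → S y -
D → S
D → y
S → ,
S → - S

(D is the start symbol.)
Left-factoring is needed when two productions for the same non-terminal
share a common prefix on the right-hand side.

Productions for D:
  D → S y -
  D → S
  D → y
Productions for S:
  S → ,
  S → - S

Found common prefix 'S' in productions for D

Answer: Yes, D has productions with common prefix 'S'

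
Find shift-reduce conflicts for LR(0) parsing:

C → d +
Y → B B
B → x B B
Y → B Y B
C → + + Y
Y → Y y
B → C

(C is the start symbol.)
A shift-reduce conflict occurs when an LR(0) state has both:
  - a complete (reduce) item [A → α .] (dot at the end), and
  - a shift item [B → β . c γ] (dot before a terminal).

Augment with C' → C and build the canonical LR(0) collection (I0 = CLOSURE({[C' → . C]}), then GOTO on every symbol after a dot until no new states appear). It has 16 states:
  I0: { [C → . + + Y], [C → . d +], [C' → . C] }  — shift
  I1: { [C → + . + Y] }  — shift
  I2: { [C' → C .] }  — accept
  I3: { [C → d . +] }  — shift
  I4: { [C → d + .] }  — reduce
  I5: { [B → . C], [B → . x B B], [C → + + . Y], [C → . + + Y], [C → . d +], [Y → . B B], [Y → . B Y B], [Y → . Y y] }  — shift
  I6: { [B → . C], [B → . x B B], [C → . + + Y], [C → . d +], [Y → . B B], [Y → . B Y B], [Y → . Y y], [Y → B . B], [Y → B . Y B] }  — shift
  I7: { [B → C .] }  — reduce
  I8: { [C → + + Y .], [Y → Y . y] }  — shift, reduce
  I9: { [B → . C], [B → . x B B], [B → x . B B], [C → . + + Y], [C → . d +] }  — shift
  I10: { [B → . C], [B → . x B B], [B → x B . B], [C → . + + Y], [C → . d +] }  — shift
  I11: { [B → x B B .] }  — reduce
  I12: { [Y → Y y .] }  — reduce
  I13: { [B → . C], [B → . x B B], [C → . + + Y], [C → . d +], [Y → . B B], [Y → . B Y B], [Y → . Y y], [Y → B . B], [Y → B . Y B], [Y → B B .] }  — shift, reduce
  I14: { [B → . C], [B → . x B B], [C → . + + Y], [C → . d +], [Y → B Y . B], [Y → Y . y] }  — shift
  I15: { [Y → B Y B .] }  — reduce

I8 contains reduce item [C → + + Y .] and shift item [Y → Y . y] — shift-reduce conflict.
I13 contains reduce item [Y → B B .] and shift items [B → . x B B], [C → . + + Y], [C → . d +] — shift-reduce conflict.

Answer: Yes — I8: [C → + + Y .] vs [Y → Y . y]; I13: [Y → B B .] vs [B → . x B B]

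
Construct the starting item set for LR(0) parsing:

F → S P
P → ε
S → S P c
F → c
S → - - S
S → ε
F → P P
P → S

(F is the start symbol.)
First, augment the grammar with F' → F
I₀ = CLOSURE({ [F' → . F] }):
  [F' → . F] has the dot before F: add [F → . S P], [F → . c], [F → . P P]
  [F → . S P] has the dot before S: add [S → . S P c], [S → . - - S], [S → .]
  [F → . P P] has the dot before P: add [P → .], [P → . S]
No further items can be added.

I₀ = { [F → . P P], [F → . S P], [F → . c], [F' → . F], [P → . S], [P → .], [S → . - - S], [S → . S P c], [S → .] }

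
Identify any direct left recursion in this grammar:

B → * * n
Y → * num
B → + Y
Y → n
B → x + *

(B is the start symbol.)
No direct left recursion

B → * * n: starts with '*'
Y → * num: starts with '*'
B → + Y: starts with '+'
Y → n: starts with n
B → x + *: starts with x

No direct left recursion found.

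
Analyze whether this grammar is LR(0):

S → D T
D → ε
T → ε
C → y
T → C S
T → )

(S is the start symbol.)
A grammar is LR(0) if no state in the canonical LR(0) collection has:
  - both a shift item (dot before a terminal) and a complete item (shift-reduce conflict), or
  - two or more complete items (reduce-reduce conflict; the accept item [S' → S .] counts as a complete item here).

Augment with S' → S and build the canonical LR(0) collection (I0 = CLOSURE({[S' → . S]}), then GOTO on every symbol after a dot until no new states appear). It has 8 states:
  I0: { [D → .], [S → . D T], [S' → . S] }  — reduce
  I1: { [C → . y], [S → D . T], [T → . )], [T → . C S], [T → .] }  — shift, reduce
  I2: { [S' → S .] }  — accept
  I3: { [T → ) .] }  — reduce
  I4: { [D → .], [S → . D T], [T → C . S] }  — reduce
  I5: { [S → D T .] }  — reduce
  I6: { [C → y .] }  — reduce
  I7: { [T → C S .] }  — reduce

Conflict in state I1:
  Shift-reduce conflict between [T → .] and [C → . y]
So the grammar is NOT LR(0).

Answer: No. Shift-reduce conflict between [T → .] and [C → . y]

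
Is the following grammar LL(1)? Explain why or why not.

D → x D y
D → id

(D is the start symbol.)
Yes, the grammar is LL(1).

A grammar is LL(1) if for each non-terminal N with multiple productions, the predict sets of those productions are pairwise disjoint, where PREDICT(N → α) = (FIRST(α) \ {ε}) ∪ (FOLLOW(N) if α ⇒* ε).

For D:
  PREDICT(D → x D y) = { 'x' }
  PREDICT(D → id) = { 'id' }

All predict sets are disjoint. The grammar IS LL(1).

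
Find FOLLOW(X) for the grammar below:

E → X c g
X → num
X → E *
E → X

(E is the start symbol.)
To compute FOLLOW(X), find every occurrence of X on a right-hand side N → α X β: add FIRST(β) \ {ε}, and if β is empty or nullable also add FOLLOW(N). Iterate to a fixed point.

In E → X c g: X is followed by c g, add FIRST(c g) \ {ε} = { 'c' }
In E → X: X is at the end, add FOLLOW(E)

The FOLLOW sets referred to above (computed the same way, to a fixed point):
  FOLLOW(E) = { $, '*' }

Taking the union: FOLLOW(X) = { $, '*', 'c' }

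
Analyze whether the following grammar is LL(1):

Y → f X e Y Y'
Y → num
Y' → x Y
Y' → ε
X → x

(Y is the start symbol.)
No. Predict set conflict for Y': { 'x' }

Relevant sets:
  FOLLOW(Y') = { $, 'x' }

For Y:
  PREDICT(Y → f X e Y Y') = { 'f' }
  PREDICT(Y → num) = { 'num' }
For Y':
  PREDICT(Y' → x Y) = { 'x' }
  PREDICT(Y' → ε) = { $, 'x' }
X has a single production, so nothing to check there.

Conflict found: Predict set conflict for Y': { 'x' }
The grammar is NOT LL(1).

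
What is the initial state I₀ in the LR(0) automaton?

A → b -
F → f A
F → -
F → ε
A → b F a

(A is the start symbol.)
First, augment the grammar with A' → A
I₀ = CLOSURE({ [A' → . A] }):
  [A' → . A] has the dot before A: add [A → . b -], [A → . b F a]
No further items can be added.

I₀ = { [A → . b -], [A → . b F a], [A' → . A] }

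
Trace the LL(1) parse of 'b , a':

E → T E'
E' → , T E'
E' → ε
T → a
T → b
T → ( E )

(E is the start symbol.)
Stack is shown with the top on the left.

Stack     Input    Action
-------------------------
E $       b , a $  output E → T E'
T E' $    b , a $  output T → b
b E' $    b , a $  match 'b'
E' $      , a $    output E' → , T E'
, T E' $  , a $    match ','
T E' $    a $      output T → a
a E' $    a $      match 'a'
E' $      $        output E' → ε
$         $        accept

The string is accepted.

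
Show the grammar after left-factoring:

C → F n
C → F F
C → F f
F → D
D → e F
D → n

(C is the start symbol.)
C → F C'
C' → n
C' → F
C' → f
F → D
D → e F
D → n

Left-factoring transforms A → αβ₁ | αβ₂ into A → αA' and A' → β₁ | β₂
(α is the longest common prefix among the alternatives). Repeat until
no nonterminal has two alternatives with a common prefix.

Round 1: C has alternatives sharing prefix 'F'. Introduce C': C → F C'
  Add: C' → n
  Add: C' → F
  Add: C' → f

No remaining common prefixes — done.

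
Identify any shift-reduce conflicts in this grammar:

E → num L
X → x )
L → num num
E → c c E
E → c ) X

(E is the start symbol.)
No shift-reduce conflicts

A shift-reduce conflict occurs when an LR(0) state has both:
  - a complete (reduce) item [A → α .] (dot at the end), and
  - a shift item [B → β . c γ] (dot before a terminal).

Augment with E' → E and build the canonical LR(0) collection (I0 = CLOSURE({[E' → . E]}), then GOTO on every symbol after a dot until no new states appear). It has 13 states:
  I0: { [E → . c ) X], [E → . c c E], [E → . num L], [E' → . E] }  — shift
  I1: { [E' → E .] }  — accept
  I2: { [E → c . ) X], [E → c . c E] }  — shift
  I3: { [E → num . L], [L → . num num] }  — shift
  I4: { [E → num L .] }  — reduce
  I5: { [L → num . num] }  — shift
  I6: { [L → num num .] }  — reduce
  I7: { [E → c ) . X], [X → . x )] }  — shift
  I8: { [E → . c ) X], [E → . c c E], [E → . num L], [E → c c . E] }  — shift
  I9: { [E → c c E .] }  — reduce
  I10: { [E → c ) X .] }  — reduce
  I11: { [X → x . )] }  — shift
  I12: { [X → x ) .] }  — reduce

No state contains both a complete item and a shift item.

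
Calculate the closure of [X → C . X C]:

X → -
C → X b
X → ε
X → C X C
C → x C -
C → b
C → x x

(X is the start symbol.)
To compute CLOSURE, for each item [A → α.Bβ] where B is a non-terminal, add [B → .γ] for all productions B → γ; repeat for the newly added items until nothing changes.

Start with: [X → C . X C]
  [X → C . X C] has the dot before X: add [X → . -], [X → .], [X → . C X C]
  [X → . C X C] has the dot before C: add [C → . X b], [C → . x C -], [C → . b], [C → . x x]
No further items can be added.

CLOSURE = { [C → . X b], [C → . b], [C → . x C -], [C → . x x], [X → . -], [X → . C X C], [X → .], [X → C . X C] }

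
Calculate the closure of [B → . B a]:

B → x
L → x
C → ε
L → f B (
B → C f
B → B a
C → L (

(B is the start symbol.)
{ [B → . B a], [B → . C f], [B → . x], [C → . L (], [C → .], [L → . f B (], [L → . x] }

To compute CLOSURE, for each item [A → α.Bβ] where B is a non-terminal, add [B → .γ] for all productions B → γ; repeat for the newly added items until nothing changes.

Start with: [B → . B a]
  [B → . B a] has the dot before B: add [B → . x], [B → . C f]
  [B → . C f] has the dot before C: add [C → .], [C → . L (]
  [C → . L (] has the dot before L: add [L → . x], [L → . f B (]
No further items can be added.

CLOSURE = { [B → . B a], [B → . C f], [B → . x], [C → . L (], [C → .], [L → . f B (], [L → . x] }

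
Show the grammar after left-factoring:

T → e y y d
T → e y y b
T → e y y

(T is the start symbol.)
Left-factoring transforms A → αβ₁ | αβ₂ into A → αA' and A' → β₁ | β₂
(α is the longest common prefix among the alternatives). Repeat until
no nonterminal has two alternatives with a common prefix.

Round 1: T has alternatives sharing prefix 'e y y'. Introduce T': T → e y y T'
  Add: T' → d
  Add: T' → b
  Add: T' → ε

No remaining common prefixes — done.

Resulting grammar:
T → e y y T'
T' → d
T' → b
T' → ε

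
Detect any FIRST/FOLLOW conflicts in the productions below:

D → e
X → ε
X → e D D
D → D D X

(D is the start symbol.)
Nullable non-terminals: X.

X: nullable alternative(s) X → ε; FOLLOW(X) = { $, 'e' }
  X → ε: FIRST \ {ε} = { } — this is the only nullable alternative, skip
  X → e D D: FIRST \ {ε} = { 'e' } — overlaps FOLLOW(X) on { 'e' }: CONFLICT

D has no nullable alternative, so no FIRST/FOLLOW check is needed there.

So the grammar has 1 FIRST/FOLLOW conflict (marked CONFLICT above).

Answer: Yes. X → e D D with FOLLOW(X) on { 'e' }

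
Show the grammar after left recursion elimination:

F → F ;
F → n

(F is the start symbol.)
F → n F'
F' → ; F'
F' → ε

F is directly left-recursive. The standard transformation for
  A → A α₁ | ... | A α_m | β₁ | ... | β_n
is
  A  → β₁ A' | ... | β_n A'
  A' → α₁ A' | ... | α_m A' | ε

F → n becomes F → n F'
F → F ; becomes F' → ; F'
Add F' → ε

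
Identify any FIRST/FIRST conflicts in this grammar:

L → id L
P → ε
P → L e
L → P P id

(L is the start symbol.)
Yes. L → id L / L → P P id on { 'id' }

A FIRST/FIRST conflict occurs when two productions N → α and N → β for the same non-terminal have FIRST(α) ∩ FIRST(β) ≠ ∅ (with ε ∈ FIRST of a nullable right-hand side, so two nullable alternatives also conflict).

FIRST sets of the non-terminals at (or reachable through a nullable prefix from) the front of some alternative:
  FIRST(P) = { 'id', ε }
  FIRST(L) = { 'id' }

Productions for L:
  L → id L: FIRST = { 'id' }
  L → P P id: FIRST = { 'id' }
Productions for P:
  P → ε: FIRST = { ε }
  P → L e: FIRST = { 'id' }

Conflict for L: L → id L and L → P P id
  Overlap: { 'id' }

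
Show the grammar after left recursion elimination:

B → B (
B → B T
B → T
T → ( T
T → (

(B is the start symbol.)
B is directly left-recursive. The standard transformation for
  A → A α₁ | ... | A α_m | β₁ | ... | β_n
is
  A  → β₁ A' | ... | β_n A'
  A' → α₁ A' | ... | α_m A' | ε

B → T becomes B → T B'
B → B ( becomes B' → ( B'
B → B T becomes B' → T B'
Add B' → ε

Productions for other non-terminals are unchanged:
  T → ( T
  T → (

Resulting grammar:
B → T B'
B' → ( B'
B' → T B'
B' → ε
T → ( T
T → (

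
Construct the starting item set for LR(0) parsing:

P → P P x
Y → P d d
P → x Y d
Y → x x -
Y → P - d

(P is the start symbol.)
{ [P → . P P x], [P → . x Y d], [P' → . P] }

First, augment the grammar with P' → P
I₀ = CLOSURE({ [P' → . P] }):
  [P' → . P] has the dot before P: add [P → . P P x], [P → . x Y d]
No further items can be added.

I₀ = { [P → . P P x], [P → . x Y d], [P' → . P] }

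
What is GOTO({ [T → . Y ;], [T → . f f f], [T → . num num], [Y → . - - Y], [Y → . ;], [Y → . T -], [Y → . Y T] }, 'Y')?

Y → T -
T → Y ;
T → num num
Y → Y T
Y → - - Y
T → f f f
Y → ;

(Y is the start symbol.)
{ [T → . Y ;], [T → . f f f], [T → . num num], [T → Y . ;], [Y → . - - Y], [Y → . ;], [Y → . T -], [Y → . Y T], [Y → Y . T] }

GOTO(I, 'Y') = CLOSURE({ [A → αX.β] : [A → α.Xβ] ∈ I, X = 'Y' })

Items with dot before 'Y', with the dot advanced:
  [T → . Y ;] → [T → Y . ;]
  [Y → . Y T] → [Y → Y . T]
Closure of the advanced items:
  [Y → Y . T] has the dot before T: add [T → . Y ;], [T → . num num], [T → . f f f]
  [T → . Y ;] has the dot before Y: add [Y → . T -], [Y → . Y T], [Y → . - - Y], [Y → . ;]

GOTO = { [T → . Y ;], [T → . f f f], [T → . num num], [T → Y . ;], [Y → . - - Y], [Y → . ;], [Y → . T -], [Y → . Y T], [Y → Y . T] }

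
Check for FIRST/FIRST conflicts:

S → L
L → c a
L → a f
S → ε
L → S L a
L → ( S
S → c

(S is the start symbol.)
A FIRST/FIRST conflict occurs when two productions N → α and N → β for the same non-terminal have FIRST(α) ∩ FIRST(β) ≠ ∅ (with ε ∈ FIRST of a nullable right-hand side, so two nullable alternatives also conflict).

FIRST sets of the non-terminals at (or reachable through a nullable prefix from) the front of some alternative:
  FIRST(L) = { '(', 'a', 'c' }
  FIRST(S) = { '(', 'a', 'c', ε }

Productions for S:
  S → L: FIRST = { '(', 'a', 'c' }
  S → ε: FIRST = { ε }
  S → c: FIRST = { 'c' }
Productions for L:
  L → c a: FIRST = { 'c' }
  L → a f: FIRST = { 'a' }
  L → S L a: FIRST = { '(', 'a', 'c' }
  L → ( S: FIRST = { '(' }

Conflict for S: S → L and S → c
  Overlap: { 'c' }
Conflict for L: L → c a and L → S L a
  Overlap: { 'c' }
Conflict for L: L → a f and L → S L a
  Overlap: { 'a' }
Conflict for L: L → S L a and L → ( S
  Overlap: { '(' }

Answer: Yes. S → L / S → c on { 'c' }; L → c a / L → S L a on { 'c' }; L → a f / L → S L a on { 'a' }; L → S L a / L → '(' S on { '(' }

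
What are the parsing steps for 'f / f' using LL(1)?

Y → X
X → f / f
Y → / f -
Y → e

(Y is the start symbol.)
LL(1) parsing maintains a stack (initially the start symbol over $) and the input. At each step: if the stack top is a terminal, match it against the current input token; if it is a non-terminal N, replace it with the RHS of M[N, lookahead] (the unique production whose predict set contains the lookahead).

Stack is shown with the top on the left.

Stack    Input    Action
------------------------
Y $      f / f $  output Y → X
X $      f / f $  output X → f / f
f / f $  f / f $  match 'f'
/ f $    / f $    match '/'
f $      f $      match 'f'
$        $        accept

The string is accepted.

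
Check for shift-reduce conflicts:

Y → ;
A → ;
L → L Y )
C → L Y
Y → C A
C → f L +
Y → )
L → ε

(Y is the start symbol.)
A shift-reduce conflict occurs when an LR(0) state has both:
  - a complete (reduce) item [A → α .] (dot at the end), and
  - a shift item [B → β . c γ] (dot before a terminal).

Augment with Y' → Y and build the canonical LR(0) collection (I0 = CLOSURE({[Y' → . Y]}), then GOTO on every symbol after a dot until no new states appear). It has 14 states:
  I0: { [C → . L Y], [C → . f L +], [L → . L Y )], [L → .], [Y → . )], [Y → . ;], [Y → . C A], [Y' → . Y] }  — shift, reduce
  I1: { [Y → ) .] }  — reduce
  I2: { [Y → ; .] }  — reduce
  I3: { [A → . ;], [Y → C . A] }  — shift
  I4: { [C → . L Y], [C → . f L +], [C → L . Y], [L → . L Y )], [L → .], [L → L . Y )], [Y → . )], [Y → . ;], [Y → . C A] }  — shift, reduce
  I5: { [Y' → Y .] }  — accept
  I6: { [C → f . L +], [L → . L Y )], [L → .] }  — reduce
  I7: { [C → . L Y], [C → . f L +], [C → f L . +], [L → . L Y )], [L → .], [L → L . Y )], [Y → . )], [Y → . ;], [Y → . C A] }  — shift, reduce
  I8: { [C → f L + .] }  — reduce
  I9: { [L → L Y . )] }  — shift
  I10: { [L → L Y ) .] }  — reduce
  I11: { [C → L Y .], [L → L Y . )] }  — shift, reduce
  I12: { [A → ; .] }  — reduce
  I13: { [Y → C A .] }  — reduce

I0 contains reduce item [L → .] and shift items [C → . f L +], [Y → . )], [Y → . ;] — shift-reduce conflict.
I4 contains reduce item [L → .] and shift items [C → . f L +], [Y → . )], [Y → . ;] — shift-reduce conflict.
I7 contains reduce item [L → .] and shift items [C → . f L +], [C → f L . +], [Y → . )], [Y → . ;] — shift-reduce conflict.
I11 contains reduce item [C → L Y .] and shift item [L → L Y . )] — shift-reduce conflict.

Answer: Yes — I0: [L → .] vs [C → . f L +]; I4: [L → .] vs [C → . f L +]; I7: [L → .] vs [C → . f L +]; I11: [C → L Y .] vs [L → L Y . )]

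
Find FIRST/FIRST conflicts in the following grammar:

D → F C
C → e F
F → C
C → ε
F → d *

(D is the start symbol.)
A FIRST/FIRST conflict occurs when two productions N → α and N → β for the same non-terminal have FIRST(α) ∩ FIRST(β) ≠ ∅ (with ε ∈ FIRST of a nullable right-hand side, so two nullable alternatives also conflict).

FIRST sets of the non-terminals at (or reachable through a nullable prefix from) the front of some alternative:
  FIRST(C) = { 'e', ε }

Productions for C:
  C → e F: FIRST = { 'e' }
  C → ε: FIRST = { ε }
Productions for F:
  F → C: FIRST = { 'e', ε }
  F → d *: FIRST = { 'd' }
D has only one production, so no FIRST/FIRST conflict is possible there.

All alternatives of each non-terminal have pairwise disjoint FIRST sets.

Answer: No FIRST/FIRST conflicts.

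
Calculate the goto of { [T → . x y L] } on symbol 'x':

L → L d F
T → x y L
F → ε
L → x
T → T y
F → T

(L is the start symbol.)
{ [T → x . y L] }

GOTO(I, 'x') = CLOSURE({ [A → αX.β] : [A → α.Xβ] ∈ I, X = 'x' })

Items with dot before 'x', with the dot advanced:
  [T → . x y L] → [T → x . y L]
Closure adds nothing (no advanced item has the dot before a non-terminal).

GOTO = { [T → x . y L] }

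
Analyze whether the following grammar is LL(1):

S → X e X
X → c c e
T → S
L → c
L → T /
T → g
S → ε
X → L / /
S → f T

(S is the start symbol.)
No. Predict set conflict for S: { '/' }

A grammar is LL(1) if for each non-terminal N with multiple productions, the predict sets of those productions are pairwise disjoint, where PREDICT(N → α) = (FIRST(α) \ {ε}) ∪ (FOLLOW(N) if α ⇒* ε).

Relevant sets:
  FIRST(X) = { '/', 'c', 'f', 'g' }
  FIRST(L) = { '/', 'c', 'f', 'g' }
  FIRST(S) = { '/', 'c', 'f', 'g', ε }
  FIRST(T) = { '/', 'c', 'f', 'g', ε }
  FOLLOW(S) = { $, '/' }
  FOLLOW(T) = { $, '/' }

For S:
  PREDICT(S → X e X) = { '/', 'c', 'f', 'g' }
  PREDICT(S → ε) = { $, '/' }
  PREDICT(S → f T) = { 'f' }
For X:
  PREDICT(X → c c e) = { 'c' }
  PREDICT(X → L '/' '/') = { '/', 'c', 'f', 'g' }
For T:
  PREDICT(T → S) = { $, '/', 'c', 'f', 'g' }
  PREDICT(T → g) = { 'g' }
For L:
  PREDICT(L → c) = { 'c' }
  PREDICT(L → T '/') = { '/', 'c', 'f', 'g' }

Conflict found: Predict set conflict for S: { '/' }
The grammar is NOT LL(1).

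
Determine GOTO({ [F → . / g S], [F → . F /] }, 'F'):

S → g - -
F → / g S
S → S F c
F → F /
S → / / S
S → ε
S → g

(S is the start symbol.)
{ [F → F . /] }

GOTO(I, 'F') = CLOSURE({ [A → αX.β] : [A → α.Xβ] ∈ I, X = 'F' })

Items with dot before 'F', with the dot advanced:
  [F → . F /] → [F → F . /]
Closure adds nothing (no advanced item has the dot before a non-terminal).

GOTO = { [F → F . /] }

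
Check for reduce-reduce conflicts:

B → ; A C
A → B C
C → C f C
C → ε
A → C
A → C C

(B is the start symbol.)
Yes — I5: [A → C .] vs [C → .]

A reduce-reduce conflict occurs when an LR(0) state has two complete items [A → α .] and [B → β .] — both call for a reduction, and with no lookahead the parser cannot choose between them.

Augment with B' → B and build the canonical LR(0) collection (I0 = CLOSURE({[B' → . B]}), then GOTO on every symbol after a dot until no new states appear). It has 11 states:
  I0: { [B → . ; A C], [B' → . B] }  — shift
  I1: { [A → . B C], [A → . C C], [A → . C], [B → . ; A C], [B → ; . A C], [C → . C f C], [C → .] }  — shift, reduce
  I2: { [B' → B .] }  — accept
  I3: { [B → ; A . C], [C → . C f C], [C → .] }  — reduce
  I4: { [A → B . C], [C → . C f C], [C → .] }  — reduce
  I5: { [A → C . C], [A → C .], [C → . C f C], [C → .], [C → C . f C] }  — shift, 2 reduces
  I6: { [A → C C .], [C → C . f C] }  — shift, reduce
  I7: { [C → . C f C], [C → .], [C → C f . C] }  — reduce
  I8: { [C → C . f C], [C → C f C .] }  — shift, reduce
  I9: { [A → B C .], [C → C . f C] }  — shift, reduce
  I10: { [B → ; A C .], [C → C . f C] }  — shift, reduce

I5 contains complete items [A → C .], [C → .] — reduce-reduce conflict.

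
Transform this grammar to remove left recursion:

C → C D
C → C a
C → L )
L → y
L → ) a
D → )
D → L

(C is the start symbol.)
C → L ) C'
C' → D C'
C' → a C'
C' → ε
L → y
L → ) a
D → )
D → L

C is directly left-recursive. The standard transformation for
  A → A α₁ | ... | A α_m | β₁ | ... | β_n
is
  A  → β₁ A' | ... | β_n A'
  A' → α₁ A' | ... | α_m A' | ε

C → L ) becomes C → L ) C'
C → C D becomes C' → D C'
C → C a becomes C' → a C'
Add C' → ε

Productions for other non-terminals are unchanged:
  L → y
  L → ) a
  D → )
  D → L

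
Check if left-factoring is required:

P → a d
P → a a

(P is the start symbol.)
Yes, P has productions with common prefix 'a'

Left-factoring is needed when two productions for the same non-terminal
share a common prefix on the right-hand side.

Productions for P:
  P → a d
  P → a a

Found common prefix 'a' in productions for P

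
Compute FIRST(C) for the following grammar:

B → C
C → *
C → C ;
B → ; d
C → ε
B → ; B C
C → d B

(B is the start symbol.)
To compute FIRST(C), examine every production with C on the left-hand side, reading each right-hand side left to right until a non-nullable symbol is reached.

From C → *:
  - '*' is a terminal: add '*' and stop
From C → C ;:
  - C is the symbol being defined: contributes nothing new
    C is nullable, so continue to the next symbol
  - ';' is a terminal: add ';' and stop
From C → ε:
  - ε-production, so ε ∈ FIRST(C)
From C → d B:
  - d is a terminal: add 'd' and stop

Collecting: FIRST(C) = { '*', ';', 'd', ε }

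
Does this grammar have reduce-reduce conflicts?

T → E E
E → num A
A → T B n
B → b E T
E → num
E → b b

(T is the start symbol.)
No reduce-reduce conflicts

Augment with T' → T and build the canonical LR(0) collection (I0 = CLOSURE({[T' → . T]}), then GOTO on every symbol after a dot until no new states appear). It has 14 states:
  I0: { [E → . b b], [E → . num A], [E → . num], [T → . E E], [T' → . T] }  — shift
  I1: { [E → . b b], [E → . num A], [E → . num], [T → E . E] }  — shift
  I2: { [T' → T .] }  — accept
  I3: { [E → b . b] }  — shift
  I4: { [A → . T B n], [E → . b b], [E → . num A], [E → . num], [E → num . A], [E → num .], [T → . E E] }  — shift, reduce
  I5: { [E → num A .] }  — reduce
  I6: { [A → T . B n], [B → . b E T] }  — shift
  I7: { [A → T B . n] }  — shift
  I8: { [B → b . E T], [E → . b b], [E → . num A], [E → . num] }  — shift
  I9: { [B → b E . T], [E → . b b], [E → . num A], [E → . num], [T → . E E] }  — shift
  I10: { [B → b E T .] }  — reduce
  I11: { [A → T B n .] }  — reduce
  I12: { [E → b b .] }  — reduce
  I13: { [T → E E .] }  — reduce

No state contains more than one complete item.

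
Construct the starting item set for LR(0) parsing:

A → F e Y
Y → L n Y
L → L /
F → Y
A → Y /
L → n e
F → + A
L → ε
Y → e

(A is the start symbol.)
{ [A → . F e Y], [A → . Y /], [A' → . A], [F → . + A], [F → . Y], [L → . L /], [L → . n e], [L → .], [Y → . L n Y], [Y → . e] }

First, augment the grammar with A' → A
I₀ = CLOSURE({ [A' → . A] }):
  [A' → . A] has the dot before A: add [A → . F e Y], [A → . Y /]
  [A → . F e Y] has the dot before F: add [F → . Y], [F → . + A]
  [A → . Y /] has the dot before Y: add [Y → . L n Y], [Y → . e]
  [Y → . L n Y] has the dot before L: add [L → . L /], [L → . n e], [L → .]
No further items can be added.

I₀ = { [A → . F e Y], [A → . Y /], [A' → . A], [F → . + A], [F → . Y], [L → . L /], [L → . n e], [L → .], [Y → . L n Y], [Y → . e] }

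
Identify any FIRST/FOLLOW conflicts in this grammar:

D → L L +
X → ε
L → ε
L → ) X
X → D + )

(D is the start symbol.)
Yes. X → D '+' ')' with FOLLOW(X) on { ')', '+' }; L → ')' X with FOLLOW(L) on { ')' }

Nullable non-terminals: L, X.
FIRST sets used below: FIRST(D) = { ')', '+' }

L: nullable alternative(s) L → ε; FOLLOW(L) = { ')', '+' }
  L → ε: FIRST \ {ε} = { } — this is the only nullable alternative, skip
  L → ) X: FIRST \ {ε} = { ')' } — overlaps FOLLOW(L) on { ')' }: CONFLICT

X: nullable alternative(s) X → ε; FOLLOW(X) = { ')', '+' }
  X → ε: FIRST \ {ε} = { } — this is the only nullable alternative, skip
  X → D + ): FIRST \ {ε} = { ')', '+' } — overlaps FOLLOW(X) on { ')', '+' }: CONFLICT

D has no nullable alternative, so no FIRST/FOLLOW check is needed there.

So the grammar has 2 FIRST/FOLLOW conflicts (marked CONFLICT above).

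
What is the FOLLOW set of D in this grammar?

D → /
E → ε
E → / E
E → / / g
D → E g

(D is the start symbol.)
{ $ }

D is the start symbol, so $ ∈ FOLLOW(D).
D does not occur on any right-hand side.

Taking the union: FOLLOW(D) = { $ }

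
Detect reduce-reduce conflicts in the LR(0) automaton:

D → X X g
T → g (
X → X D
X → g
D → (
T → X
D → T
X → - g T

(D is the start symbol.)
Yes — I10: [D → X X g .] vs [X → g .]

A reduce-reduce conflict occurs when an LR(0) state has two complete items [A → α .] and [B → β .] — both call for a reduction, and with no lookahead the parser cannot choose between them.

Augment with D' → D and build the canonical LR(0) collection (I0 = CLOSURE({[D' → . D]}), then GOTO on every symbol after a dot until no new states appear). It has 14 states:
  I0: { [D → . (], [D → . T], [D → . X X g], [D' → . D], [T → . X], [T → . g (], [X → . - g T], [X → . X D], [X → . g] }  — shift
  I1: { [D → ( .] }  — reduce
  I2: { [X → - . g T] }  — shift
  I3: { [D' → D .] }  — accept
  I4: { [D → T .] }  — reduce
  I5: { [D → . (], [D → . T], [D → . X X g], [D → X . X g], [T → . X], [T → . g (], [T → X .], [X → . - g T], [X → . X D], [X → . g], [X → X . D] }  — shift, reduce
  I6: { [T → g . (], [X → g .] }  — shift, reduce
  I7: { [T → g ( .] }  — reduce
  I8: { [X → X D .] }  — reduce
  I9: { [D → . (], [D → . T], [D → . X X g], [D → X . X g], [D → X X . g], [T → . X], [T → . g (], [T → X .], [X → . - g T], [X → . X D], [X → . g], [X → X . D] }  — shift, reduce
  I10: { [D → X X g .], [T → g . (], [X → g .] }  — shift, 2 reduces
  I11: { [T → . X], [T → . g (], [X → - g . T], [X → . - g T], [X → . X D], [X → . g] }  — shift
  I12: { [X → - g T .] }  — reduce
  I13: { [D → . (], [D → . T], [D → . X X g], [T → . X], [T → . g (], [T → X .], [X → . - g T], [X → . X D], [X → . g], [X → X . D] }  — shift, reduce

I10 contains complete items [D → X X g .], [X → g .] — reduce-reduce conflict.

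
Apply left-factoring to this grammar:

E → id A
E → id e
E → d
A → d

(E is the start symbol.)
Left-factoring transforms A → αβ₁ | αβ₂ into A → αA' and A' → β₁ | β₂
(α is the longest common prefix among the alternatives). Repeat until
no nonterminal has two alternatives with a common prefix.

Round 1: E has alternatives sharing prefix 'id'. Introduce E': E → id E'
  Add: E' → A
  Add: E' → e

No remaining common prefixes — done.

Resulting grammar:
E → id E'
E' → A
E' → e
E → d
A → d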